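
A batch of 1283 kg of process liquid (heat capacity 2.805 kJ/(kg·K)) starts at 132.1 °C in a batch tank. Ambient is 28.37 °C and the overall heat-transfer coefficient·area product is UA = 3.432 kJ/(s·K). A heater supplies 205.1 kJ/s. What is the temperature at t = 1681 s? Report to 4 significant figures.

Lumped-capacitance energy balance: M c_p dT/dt = UA(T_amb − T) + Q̇.
dT/dt = (T_ss − T)/τ with T_ss = T_amb + Q̇/UA = 28.37 + 205.1/3.432 = 88.1311 °C, τ = M c_p/UA = 1283·2.805/3.432 = 1048.61 s.
T approaches T_ss exponentially: T(t) = T_ss + (T₀ − T_ss) e^(−t/τ).
T(1681) = 88.1311 + (43.9689)·0.201275 = 96.9809 °C.

96.98 °C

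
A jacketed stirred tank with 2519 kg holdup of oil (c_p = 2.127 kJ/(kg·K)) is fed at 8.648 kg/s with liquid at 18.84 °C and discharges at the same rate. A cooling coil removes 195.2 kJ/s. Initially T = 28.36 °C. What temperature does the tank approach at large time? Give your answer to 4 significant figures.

8.228 °C

M c_p dT/dt = ṁ c_p (T_in − T) − Q̇.
At steady state dT/dt = 0 ⇒ T_ss = T_in − Q̇/(ṁ c_p) = 18.84 − 195.2/(8.648·2.127) = 8.22801 °C.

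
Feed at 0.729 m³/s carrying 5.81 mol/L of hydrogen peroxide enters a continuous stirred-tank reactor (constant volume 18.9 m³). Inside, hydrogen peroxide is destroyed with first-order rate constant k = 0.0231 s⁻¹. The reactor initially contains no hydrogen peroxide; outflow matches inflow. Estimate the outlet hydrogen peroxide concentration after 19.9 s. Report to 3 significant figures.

2.57 mol/L

Accumulation = in − out − consumed: V dC/dt = Q C_in − Q C − k V C.
This is linear with rate a = Q/V + k = 0.061671 s⁻¹.
C_ss = Q C_in/(Q + kV) = 3.6338 mol/L; C(t) = C_ss + (C₀ − C_ss) e^(−a t).
C(19.9) = 3.6338 + (-3.6338)·e^(−0.061671·19.9) = 3.6338 + (-3.6338)·0.29309 = 2.5687 mol/L.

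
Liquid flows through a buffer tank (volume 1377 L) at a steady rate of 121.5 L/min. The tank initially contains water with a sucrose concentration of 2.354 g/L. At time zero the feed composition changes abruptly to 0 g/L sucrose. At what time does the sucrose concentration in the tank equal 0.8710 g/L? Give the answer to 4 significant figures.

Species balance: V dC/dt = Q(C_in − C) ⇒ τ = V/Q = 11.3333 min.
C(t) = C_in + (C₀ − C_in) e^(−t/τ). Set C = 0.8710 and solve for t:
e^(−t/τ) = (C − C_in)/(C₀ − C_in) = (0.8710 − 0)/(2.354 − 0) = 0.370008
t = −τ ln(…) = 11.3333 × 0.994229 = 11.2679 min.

11.27 min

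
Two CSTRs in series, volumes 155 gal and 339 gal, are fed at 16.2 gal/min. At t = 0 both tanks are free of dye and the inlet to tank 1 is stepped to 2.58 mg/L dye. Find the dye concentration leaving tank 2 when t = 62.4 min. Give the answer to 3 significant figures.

2.34 mg/L

Species balance on tank i: dCᵢ/dt = (Cᵢ₋₁ − Cᵢ)/τᵢ with τᵢ = Vᵢ/Q.
τ₁ = 155/16.2 = 9.5679 min; τ₂ = 339/16.2 = 20.926 min.
Solving the cascade with C₁(0)=C₂(0)=0 gives C₂(t) = C_in[1 − (τ₁ e^(−t/τ₁) − τ₂ e^(−t/τ₂))/(τ₁ − τ₂)].
At t = 62.4: e^(−t/τ₁) = 0.0014710, e^(−t/τ₂) = 0.050694.
C₂ = 2.58·[1 − (9.5679·0.0014710 − 20.926·0.050694)/(-11.358)] = 2.58·0.90784 = 2.3422 mg/L.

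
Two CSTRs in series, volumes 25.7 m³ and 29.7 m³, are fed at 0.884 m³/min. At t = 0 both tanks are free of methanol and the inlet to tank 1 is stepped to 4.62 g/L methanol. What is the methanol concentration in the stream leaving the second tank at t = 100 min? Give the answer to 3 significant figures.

Time constants: τᵢ = Vᵢ/Q for each well-mixed tank.
τ₁ = 25.7/0.884 = 29.072 min; τ₂ = 29.7/0.884 = 33.597 min.
Solving the cascade with C₁(0)=C₂(0)=0 gives C₂(t) = C_in[1 − (τ₁ e^(−t/τ₁) − τ₂ e^(−t/τ₂))/(τ₁ − τ₂)].
At t = 100: e^(−t/τ₁) = 0.032075, e^(−t/τ₂) = 0.050974.
C₂ = 4.62·[1 − (29.072·0.032075 − 33.597·0.050974)/(-4.5249)] = 4.62·0.82759 = 3.8235 g/L.

3.82 g/L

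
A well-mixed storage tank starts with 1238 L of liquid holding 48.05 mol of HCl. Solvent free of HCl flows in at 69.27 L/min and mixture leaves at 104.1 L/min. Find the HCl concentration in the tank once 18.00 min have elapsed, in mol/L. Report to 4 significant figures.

Total volume: dV/dt = Q_in − Q_out = -34.8300 L/min, so V(t) = 1238 − 34.8300 t and V(18.00) = 611.060 L.
No HCl enters, so dm/dt = −Q_out · (m/V).
Separate: dm/m = −Q_out dt/V(t) ⇒ ln(m/m₀) = −(Q_out/(Q_in−Q_out)) ln(V/V₀).
m = m₀ (V₀/V)^(Q_out/(Q_in−Q_out)) = 48.05 × (1238/611.060)^(-2.98880) = 5.82393 mol.
C = m/V = 5.82393/611.060 = 0.00953087 mol/L.

0.009531 mol/L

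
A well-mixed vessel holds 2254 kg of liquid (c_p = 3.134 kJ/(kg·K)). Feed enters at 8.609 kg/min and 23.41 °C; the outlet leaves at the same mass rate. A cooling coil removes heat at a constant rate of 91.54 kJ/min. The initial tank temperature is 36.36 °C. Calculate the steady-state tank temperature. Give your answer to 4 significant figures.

M c_p dT/dt = ṁ c_p (T_in − T) − Q̇.
At steady state dT/dt = 0 ⇒ T_ss = T_in − Q̇/(ṁ c_p) = 23.41 − 91.54/(8.609·3.134) = 20.0172 °C.

20.02 °C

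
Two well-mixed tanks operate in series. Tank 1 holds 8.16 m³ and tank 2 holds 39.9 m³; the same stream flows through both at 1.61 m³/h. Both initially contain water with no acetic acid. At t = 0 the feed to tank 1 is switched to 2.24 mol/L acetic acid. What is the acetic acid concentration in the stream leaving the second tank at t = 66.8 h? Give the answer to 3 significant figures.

2.05 mol/L

Time constants: τᵢ = Vᵢ/Q for each well-mixed tank.
τ₁ = 8.16/1.61 = 5.0683 h; τ₂ = 39.9/1.61 = 24.783 h.
Solving the cascade with C₁(0)=C₂(0)=0 gives C₂(t) = C_in[1 − (τ₁ e^(−t/τ₁) − τ₂ e^(−t/τ₂))/(τ₁ − τ₂)].
At t = 66.8: e^(−t/τ₁) = 1.8882e-06, e^(−t/τ₂) = 0.067513.
C₂ = 2.24·[1 − (5.0683·1.8882e-06 − 24.783·0.067513)/(-19.714)] = 2.24·0.91513 = 2.0499 mol/L.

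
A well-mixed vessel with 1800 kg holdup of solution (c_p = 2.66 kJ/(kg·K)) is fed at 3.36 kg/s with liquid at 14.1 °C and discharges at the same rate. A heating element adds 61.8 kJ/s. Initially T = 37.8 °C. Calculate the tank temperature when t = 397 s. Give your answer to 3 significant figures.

29.0 °C

M c_p dT/dt = ṁ c_p (T_in − T) + Q̇.
Rearrange: dT/dt = (T_ss − T)/τ with τ = M/ṁ = 535.71 s and T_ss = T_in + Q̇/(ṁ c_p) = 21.015 °C.
Solution: T(t) = T_ss + (T₀ − T_ss) e^(−t/τ).
T(397) = 21.015 + (16.785)·e^(−397/535.71) = 21.015 + (16.785)·0.47661 = 29.015 °C.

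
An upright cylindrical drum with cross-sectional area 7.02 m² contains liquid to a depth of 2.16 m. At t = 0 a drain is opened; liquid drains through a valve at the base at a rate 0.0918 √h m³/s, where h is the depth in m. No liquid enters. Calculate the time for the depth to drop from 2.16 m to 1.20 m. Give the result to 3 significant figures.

With no inflow, A dh/dt = −0.0918 √h.
∫ h^(−1/2) dh = −(0.0918/A) ∫ dt, giving 2√h = 2√h₀ − (0.0918/A) t.
t = 2A(√h₀ − √h)/0.0918 = 2·7.02·(√2.16 − √1.20)/0.0918
  = 14.040 × (1.4697 − 1.0954) / 0.0918 = 57.238 s.

57.2 s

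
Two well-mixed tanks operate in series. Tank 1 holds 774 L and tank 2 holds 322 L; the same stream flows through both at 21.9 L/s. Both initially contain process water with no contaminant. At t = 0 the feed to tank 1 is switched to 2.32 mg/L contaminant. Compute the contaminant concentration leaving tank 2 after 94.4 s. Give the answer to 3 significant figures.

2.05 mg/L

Time constants: τᵢ = Vᵢ/Q for each well-mixed tank.
τ₁ = 774/21.9 = 35.342 s; τ₂ = 322/21.9 = 14.703 s.
Tank 1: C₁ = C_in(1 − e^(−t/τ₁)). Tank 2 (τ₁ ≠ τ₂): C₂ = C_in[1 − (τ₁ e^(−t/τ₁) − τ₂ e^(−t/τ₂))/(τ₁ − τ₂)].
At t = 94.4: e^(−t/τ₁) = 0.069182, e^(−t/τ₂) = 0.0016280.
C₂ = 2.32·[1 − (35.342·0.069182 − 14.703·0.0016280)/(20.639)] = 2.32·0.88269 = 2.0478 mg/L.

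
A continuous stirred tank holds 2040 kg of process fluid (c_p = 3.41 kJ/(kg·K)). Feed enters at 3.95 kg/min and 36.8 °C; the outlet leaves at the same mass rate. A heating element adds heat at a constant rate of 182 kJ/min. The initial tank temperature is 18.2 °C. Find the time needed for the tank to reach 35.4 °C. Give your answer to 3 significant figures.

Energy balance: M c_p dT/dt = ṁ c_p (T_in − T) + 182.
τ = M/ṁ = 516.46 min; T_ss = T_in + Q̇/(ṁ c_p) = 50.312 °C.
T(t) = T_ss + (T₀ − T_ss) e^(−t/τ). Set T = 35.4:
e^(−t/τ) = (35.4 − 50.312)/(18.2 − 50.312) = 0.46437
t = −516.46 · ln(0.46437) = 396.15 min.

396 min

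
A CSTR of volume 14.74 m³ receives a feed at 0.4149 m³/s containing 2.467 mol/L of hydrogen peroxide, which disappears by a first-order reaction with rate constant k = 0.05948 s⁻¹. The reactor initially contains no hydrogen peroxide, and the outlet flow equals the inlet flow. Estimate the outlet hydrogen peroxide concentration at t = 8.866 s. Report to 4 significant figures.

0.4281 mol/L

Accumulation = in − out − consumed: V dC/dt = Q C_in − Q C − k V C.
This is linear with rate a = Q/V + k = 0.0876279 s⁻¹.
C_ss = Q C_in/(Q + kV) = 0.792452 mol/L; C(t) = C_ss + (C₀ − C_ss) e^(−a t).
C(8.866) = 0.792452 + (-0.792452)·e^(−0.0876279·8.866) = 0.792452 + (-0.792452)·0.459825 = 0.428062 mol/L.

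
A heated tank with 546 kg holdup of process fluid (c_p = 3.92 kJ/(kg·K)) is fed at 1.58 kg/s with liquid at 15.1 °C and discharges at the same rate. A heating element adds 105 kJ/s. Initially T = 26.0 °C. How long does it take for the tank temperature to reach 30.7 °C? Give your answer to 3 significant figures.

Unsteady energy balance on the tank contents: M c_p dT/dt = ṁ c_p (T_in − T) + 105.
τ = M/ṁ = 345.57 s; T_ss = T_in + Q̇/(ṁ c_p) = 32.053 °C.
T(t) = T_ss + (T₀ − T_ss) e^(−t/τ). Set T = 30.7:
e^(−t/τ) = (30.7 − 32.053)/(26.0 − 32.053) = 0.22352
t = −345.57 · ln(0.22352) = 517.75 s.

518 s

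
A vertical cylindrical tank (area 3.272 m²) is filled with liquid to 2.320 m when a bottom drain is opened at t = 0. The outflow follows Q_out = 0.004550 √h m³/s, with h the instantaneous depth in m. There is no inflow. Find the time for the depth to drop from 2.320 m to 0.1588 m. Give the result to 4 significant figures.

1618 s

A dh/dt = −Q_out = −0.004550 √h.
This is separable: 2 d(√h)/dt = −0.004550/A, so √h = √h₀ − (0.004550/(2A)) t.
t = 2A(√h₀ − √h)/0.004550 = 2·3.272·(√2.320 − √0.1588)/0.004550
  = 6.54400 × (1.52315 − 0.398497) / 0.004550 = 1617.53 s.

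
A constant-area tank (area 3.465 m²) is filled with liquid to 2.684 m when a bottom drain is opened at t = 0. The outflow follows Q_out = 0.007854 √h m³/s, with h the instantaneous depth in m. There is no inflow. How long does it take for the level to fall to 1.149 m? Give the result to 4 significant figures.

A dh/dt = −Q_out = −0.007854 √h.
This is separable: 2 d(√h)/dt = −0.007854/A, so √h = √h₀ − (0.007854/(2A)) t.
t = 2A(√h₀ − √h)/0.007854 = 2·3.465·(√2.684 − √1.149)/0.007854
  = 6.93000 × (1.63829 − 1.07191) / 0.007854 = 499.745 s.

499.7 s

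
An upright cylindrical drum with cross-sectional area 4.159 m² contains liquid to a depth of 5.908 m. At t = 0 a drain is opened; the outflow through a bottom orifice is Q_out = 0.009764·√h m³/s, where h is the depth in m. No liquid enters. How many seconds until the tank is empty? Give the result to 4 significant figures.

2071 s

Unsteady balance on liquid volume: A dh/dt = −0.009764 √h.
∫ h^(−1/2) dh = −(0.009764/A) ∫ dt, giving 2√h = 2√h₀ − (0.009764/A) t.
Set h = 0: 2√h₀ = (0.009764/A) t_empty ⇒ t_empty = 2A√h₀/0.009764.
t_empty = 2·4.159·√5.908/0.009764 = 8.31800·2.43064/0.009764 = 2070.67 s.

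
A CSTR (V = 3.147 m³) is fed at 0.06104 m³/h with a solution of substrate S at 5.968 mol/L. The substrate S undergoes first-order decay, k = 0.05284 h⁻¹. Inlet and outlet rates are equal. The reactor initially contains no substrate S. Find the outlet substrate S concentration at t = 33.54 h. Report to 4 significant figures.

V dC/dt = Q(C_in − C) − k V C.
This is linear with rate a = Q/V + k = 0.0722363 h⁻¹.
C_ss = Q C_in/(Q + kV) = 1.60248 mol/L; C(t) = C_ss + (C₀ − C_ss) e^(−a t).
C(33.54) = 1.60248 + (-1.60248)·e^(−0.0722363·33.54) = 1.60248 + (-1.60248)·0.0886726 = 1.46038 mol/L.

1.460 mol/L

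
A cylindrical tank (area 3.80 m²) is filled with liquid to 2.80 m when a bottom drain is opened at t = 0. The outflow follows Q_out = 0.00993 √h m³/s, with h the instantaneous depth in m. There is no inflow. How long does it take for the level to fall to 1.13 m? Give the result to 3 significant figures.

467 s

A dh/dt = −Q_out = −0.00993 √h.
∫ h^(−1/2) dh = −(0.00993/A) ∫ dt, giving 2√h = 2√h₀ − (0.00993/A) t.
t = 2A(√h₀ − √h)/0.00993 = 2·3.80·(√2.80 − √1.13)/0.00993
  = 7.6000 × (1.6733 − 1.0630) / 0.00993 = 467.10 s.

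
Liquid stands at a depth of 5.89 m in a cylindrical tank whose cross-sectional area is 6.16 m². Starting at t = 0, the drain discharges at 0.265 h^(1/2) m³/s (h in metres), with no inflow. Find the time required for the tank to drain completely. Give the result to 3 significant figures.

With no inflow, A dh/dt = −0.265 √h.
This is separable: 2 d(√h)/dt = −0.265/A, so √h = √h₀ − (0.265/(2A)) t.
Tank is empty when √h = 0: t_empty = 2A√h₀/0.265.
t_empty = 2·6.16·√5.89/0.265 = 12.320·2.4269/0.265 = 112.83 s.

113 s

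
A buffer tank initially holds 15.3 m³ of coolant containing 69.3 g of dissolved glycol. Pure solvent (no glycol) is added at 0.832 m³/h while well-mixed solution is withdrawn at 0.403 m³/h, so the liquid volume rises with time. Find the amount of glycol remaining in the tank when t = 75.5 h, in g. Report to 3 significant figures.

Let m(t) be the amount of glycol. Volume: V(t) = V₀ + (Q_in − Q_out) t = 15.3 + 0.42900 t; V(75.5) = 47.689 m³.
Species balance (pure solvent in): dm/dt = −Q_out · m/V(t).
dm/m = −Q_out dt/(V₀ + 0.42900 t); integrating gives ln(m/m₀) = −(Q_out/(Q_in−Q_out)) ln(V/V₀).
m = m₀ (V₀/V)^(Q_out/(Q_in−Q_out)) = 69.3 × (15.3/47.689)^(0.93939) = 23.819 g.

23.8 g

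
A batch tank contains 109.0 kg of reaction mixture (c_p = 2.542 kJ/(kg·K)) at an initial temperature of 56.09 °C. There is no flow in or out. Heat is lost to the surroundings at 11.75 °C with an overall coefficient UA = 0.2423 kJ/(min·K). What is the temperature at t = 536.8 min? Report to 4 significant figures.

39.48 °C

Energy balance: M c_p dT/dt = −UA(T − T_amb).
dT/dt = (T_ss − T)/τ with T_ss = T_amb = 11.7500 °C, τ = M c_p/UA = 109.0·2.542/0.2423 = 1143.53 min.
Integrating: T(t) = T_ss + (T₀ − T_ss) e^(−t/τ).
T(536.8) = 11.7500 + (44.3400)·0.625363 = 39.4786 °C.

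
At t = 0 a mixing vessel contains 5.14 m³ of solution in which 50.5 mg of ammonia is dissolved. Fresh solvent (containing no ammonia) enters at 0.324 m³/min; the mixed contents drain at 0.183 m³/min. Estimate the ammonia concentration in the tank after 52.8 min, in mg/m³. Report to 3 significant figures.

Let m(t) be the amount of ammonia. Volume: V(t) = V₀ + (Q_in − Q_out) t = 5.14 + 0.14100 t; V(52.8) = 12.585 m³.
Species balance (pure solvent in): dm/dt = −Q_out · m/V(t).
Separate: dm/m = −Q_out dt/V(t) ⇒ ln(m/m₀) = −(Q_out/(Q_in−Q_out)) ln(V/V₀).
m = m₀ (V₀/V)^(Q_out/(Q_in−Q_out)) = 50.5 × (5.14/12.585)^(1.2979) = 15.797 mg.
C = m/V = 15.797/12.585 = 1.2552 mg/m³.

1.26 mg/m³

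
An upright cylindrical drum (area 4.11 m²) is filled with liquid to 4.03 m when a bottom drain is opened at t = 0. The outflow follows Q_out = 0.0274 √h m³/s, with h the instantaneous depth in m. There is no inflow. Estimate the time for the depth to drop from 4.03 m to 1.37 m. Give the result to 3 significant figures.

With no inflow, A dh/dt = −0.0274 √h.
Separate and integrate: 2(√h − √h₀) = −(0.0274/A) t.
t = 2A(√h₀ − √h)/0.0274 = 2·4.11·(√4.03 − √1.37)/0.0274
  = 8.2200 × (2.0075 − 1.1705) / 0.0274 = 251.10 s.

251 s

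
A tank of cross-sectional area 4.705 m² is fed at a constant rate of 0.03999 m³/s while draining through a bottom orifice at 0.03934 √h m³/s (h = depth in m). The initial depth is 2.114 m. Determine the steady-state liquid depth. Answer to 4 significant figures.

A dh/dt = Q_in − 0.03934 √h. Steady state requires inflow = outflow:
Q_in = 0.03934 √h_ss ⇒ √h_ss = 0.03999/0.03934 = 1.01652.
h_ss = 1.01652² = 1.03332 m. (Since h₀ = 2.114 m > h_ss, the level will fall toward this value.)

1.033 m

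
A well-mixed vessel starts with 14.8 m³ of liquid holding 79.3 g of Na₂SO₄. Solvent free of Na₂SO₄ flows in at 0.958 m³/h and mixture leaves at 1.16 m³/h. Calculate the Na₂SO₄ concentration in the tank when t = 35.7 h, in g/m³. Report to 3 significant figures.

0.226 g/m³

Let m(t) be the amount of Na₂SO₄. Volume: V(t) = V₀ + (Q_in − Q_out) t = 14.8 − 0.20200 t; V(35.7) = 7.5886 m³.
Solute balance: dm/dt = 0 − Q_out C = −Q_out m/V(t).
Separate: dm/m = −Q_out dt/V(t) ⇒ ln(m/m₀) = −(Q_out/(Q_in−Q_out)) ln(V/V₀).
m = m₀ (V₀/V)^(Q_out/(Q_in−Q_out)) = 79.3 × (14.8/7.5886)^(-5.7426) = 1.7114 g.
C = m/V = 1.7114/7.5886 = 0.22552 g/m³.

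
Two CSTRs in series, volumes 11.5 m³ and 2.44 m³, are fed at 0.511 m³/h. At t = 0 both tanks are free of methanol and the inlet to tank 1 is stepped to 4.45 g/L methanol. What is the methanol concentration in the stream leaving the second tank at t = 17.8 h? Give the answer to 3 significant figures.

Species balance on tank i: dCᵢ/dt = (Cᵢ₋₁ − Cᵢ)/τᵢ with τᵢ = Vᵢ/Q.
τ₁ = 11.5/0.511 = 22.505 h; τ₂ = 2.44/0.511 = 4.7750 h.
Solving the cascade with C₁(0)=C₂(0)=0 gives C₂(t) = C_in[1 − (τ₁ e^(−t/τ₁) − τ₂ e^(−t/τ₂))/(τ₁ − τ₂)].
At t = 17.8: e^(−t/τ₁) = 0.45342, e^(−t/τ₂) = 0.024046.
C₂ = 4.45·[1 − (22.505·0.45342 − 4.7750·0.024046)/(17.730)] = 4.45·0.43094 = 1.9177 g/L.

1.92 g/L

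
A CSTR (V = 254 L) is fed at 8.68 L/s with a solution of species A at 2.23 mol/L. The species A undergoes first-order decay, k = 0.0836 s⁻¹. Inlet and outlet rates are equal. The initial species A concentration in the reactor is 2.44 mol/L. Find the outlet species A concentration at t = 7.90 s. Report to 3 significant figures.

Species balance: V dC/dt = Q C_in − Q C − k V C.
dC/dt = (Q/V) C_in − (Q/V + k) C; effective rate a = Q/V + k = 0.034173 + 0.0836 = 0.11777 s⁻¹.
C_ss = Q C_in/(Q + kV) = 0.64706 mol/L; C(t) = C_ss + (C₀ − C_ss) e^(−a t).
C(7.90) = 0.64706 + (1.7929)·e^(−0.11777·7.90) = 0.64706 + (1.7929)·0.39439 = 1.3542 mol/L.

1.35 mol/L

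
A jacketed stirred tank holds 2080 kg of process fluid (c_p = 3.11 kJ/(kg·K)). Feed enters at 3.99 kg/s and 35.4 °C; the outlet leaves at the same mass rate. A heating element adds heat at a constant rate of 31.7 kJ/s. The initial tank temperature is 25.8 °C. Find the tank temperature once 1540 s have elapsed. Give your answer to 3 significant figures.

M c_p dT/dt = ṁ c_p (T_in − T) + Q̇.
τ = M/ṁ = 521.30 s; T_ss = T_in + Q̇/(ṁ c_p) = 35.4 + 31.7/(3.99·3.11) = 37.955 °C.
Solution: T(t) = T_ss + (T₀ − T_ss) e^(−t/τ).
T(1540) = 37.955 + (-12.155)·e^(−1540/521.30) = 37.955 + (-12.155)·0.052124 = 37.321 °C.

37.3 °C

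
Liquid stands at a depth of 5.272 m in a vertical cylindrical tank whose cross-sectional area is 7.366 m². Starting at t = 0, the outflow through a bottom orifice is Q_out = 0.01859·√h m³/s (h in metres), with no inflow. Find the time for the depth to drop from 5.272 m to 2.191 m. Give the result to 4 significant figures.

Volume balance on the tank: A dh/dt = −0.01859 √h.
∫ h^(−1/2) dh = −(0.01859/A) ∫ dt, giving 2√h = 2√h₀ − (0.01859/A) t.
t = 2A(√h₀ − √h)/0.01859 = 2·7.366·(√5.272 − √2.191)/0.01859
  = 14.7320 × (2.29608 − 1.48020) / 0.01859 = 646.560 s.

646.6 s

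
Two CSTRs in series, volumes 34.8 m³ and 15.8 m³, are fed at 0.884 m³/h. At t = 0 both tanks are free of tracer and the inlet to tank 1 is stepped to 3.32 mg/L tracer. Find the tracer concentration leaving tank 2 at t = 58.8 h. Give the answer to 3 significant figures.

Each tank obeys Vᵢ dCᵢ/dt = Q(Cᵢ₋₁ − Cᵢ), so τᵢ = Vᵢ/Q.
τ₁ = 34.8/0.884 = 39.367 h; τ₂ = 15.8/0.884 = 17.873 h.
Tank 1: C₁ = C_in(1 − e^(−t/τ₁)). Tank 2 (τ₁ ≠ τ₂): C₂ = C_in[1 − (τ₁ e^(−t/τ₁) − τ₂ e^(−t/τ₂))/(τ₁ − τ₂)].
At t = 58.8: e^(−t/τ₁) = 0.22455, e^(−t/τ₂) = 0.037260.
C₂ = 3.32·[1 − (39.367·0.22455 − 17.873·0.037260)/(21.493)] = 3.32·0.61970 = 2.0574 mg/L.

2.06 mg/L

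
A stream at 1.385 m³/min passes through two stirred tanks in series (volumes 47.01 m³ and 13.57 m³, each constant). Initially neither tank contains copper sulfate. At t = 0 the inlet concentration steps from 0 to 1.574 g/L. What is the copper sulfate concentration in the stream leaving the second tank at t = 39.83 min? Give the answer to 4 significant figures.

0.9006 g/L

Time constants: τᵢ = Vᵢ/Q for each well-mixed tank.
τ₁ = 47.01/1.385 = 33.9422 min; τ₂ = 13.57/1.385 = 9.79783 min.
Solving the cascade with C₁(0)=C₂(0)=0 gives C₂(t) = C_in[1 − (τ₁ e^(−t/τ₁) − τ₂ e^(−t/τ₂))/(τ₁ − τ₂)].
At t = 39.83: e^(−t/τ₁) = 0.309294, e^(−t/τ₂) = 0.0171598.
C₂ = 1.574·[1 − (33.9422·0.309294 − 9.79783·0.0171598)/(24.1444)] = 1.574·0.572158 = 0.900577 g/L.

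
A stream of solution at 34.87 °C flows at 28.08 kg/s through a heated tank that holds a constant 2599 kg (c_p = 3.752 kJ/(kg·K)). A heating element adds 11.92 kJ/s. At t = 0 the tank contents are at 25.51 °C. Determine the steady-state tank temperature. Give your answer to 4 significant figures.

M c_p dT/dt = ṁ c_p (T_in − T) + Q̇.
At steady state dT/dt = 0 ⇒ T_ss = T_in + Q̇/(ṁ c_p) = 34.87 + 11.92/(28.08·3.752) = 34.9831 °C.

34.98 °C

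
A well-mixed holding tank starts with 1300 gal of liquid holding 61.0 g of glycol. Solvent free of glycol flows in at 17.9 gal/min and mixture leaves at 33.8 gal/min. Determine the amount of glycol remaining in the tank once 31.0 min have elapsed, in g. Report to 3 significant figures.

Total volume: dV/dt = Q_in − Q_out = -15.900 gal/min, so V(t) = 1300 − 15.900 t and V(31.0) = 807.10 gal.
Species balance (pure solvent in): dm/dt = −Q_out · m/V(t).
dm/m = −Q_out dt/(V₀ − 15.900 t); integrating gives ln(m/m₀) = −(Q_out/(Q_in−Q_out)) ln(V/V₀).
m = m₀ (V₀/V)^(Q_out/(Q_in−Q_out)) = 61.0 × (1300/807.10)^(-2.1258) = 22.144 g.

22.1 g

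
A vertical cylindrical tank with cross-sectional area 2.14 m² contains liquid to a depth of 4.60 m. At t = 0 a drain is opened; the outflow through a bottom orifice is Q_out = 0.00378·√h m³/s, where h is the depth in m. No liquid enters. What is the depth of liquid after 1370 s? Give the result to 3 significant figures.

Volume balance on the tank: A dh/dt = −0.00378 √h.
∫ h^(−1/2) dh = −(0.00378/A) ∫ dt, giving 2√h = 2√h₀ − (0.00378/A) t.
√h = √4.60 − 0.00378·1370/(2·2.14) = 2.1448 − 1.2100 = 0.93481.
h = 0.93481² = 0.87387 m.

0.874 m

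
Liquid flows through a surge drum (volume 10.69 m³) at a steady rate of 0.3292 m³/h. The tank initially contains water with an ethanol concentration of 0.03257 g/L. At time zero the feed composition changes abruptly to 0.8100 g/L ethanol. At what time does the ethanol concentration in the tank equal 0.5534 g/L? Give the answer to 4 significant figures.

36.00 h

Species balance on the tank: V dC/dt = Q(C_in − C), so τ = V/Q = 32.4727 h.
C(t) = C_in + (C₀ − C_in) e^(−t/τ). Set C = 0.5534 and solve for t:
e^(−t/τ) = (C − C_in)/(C₀ − C_in) = (0.5534 − 0.8100)/(0.03257 − 0.8100) = 0.330062
t = −τ ln(…) = 32.4727 × 1.10848 = 35.9951 h.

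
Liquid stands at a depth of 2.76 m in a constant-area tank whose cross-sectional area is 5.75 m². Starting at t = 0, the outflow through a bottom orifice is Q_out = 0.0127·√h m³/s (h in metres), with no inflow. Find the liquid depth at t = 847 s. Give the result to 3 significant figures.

0.527 m

A dh/dt = −Q_out = −0.0127 √h.
This is separable: 2 d(√h)/dt = −0.0127/A, so √h = √h₀ − (0.0127/(2A)) t.
√h = √2.76 − 0.0127·847/(2·5.75) = 1.6613 − 0.93538 = 0.72594.
h = 0.72594² = 0.52699 m.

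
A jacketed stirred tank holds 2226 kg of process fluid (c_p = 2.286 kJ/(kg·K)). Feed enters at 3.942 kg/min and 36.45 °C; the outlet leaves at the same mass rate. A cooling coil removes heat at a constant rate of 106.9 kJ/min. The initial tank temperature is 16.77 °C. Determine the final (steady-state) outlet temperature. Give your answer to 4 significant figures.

24.59 °C

M c_p dT/dt = ṁ c_p (T_in − T) − Q̇.
At steady state dT/dt = 0 ⇒ T_ss = T_in − Q̇/(ṁ c_p) = 36.45 − 106.9/(3.942·2.286) = 24.5873 °C.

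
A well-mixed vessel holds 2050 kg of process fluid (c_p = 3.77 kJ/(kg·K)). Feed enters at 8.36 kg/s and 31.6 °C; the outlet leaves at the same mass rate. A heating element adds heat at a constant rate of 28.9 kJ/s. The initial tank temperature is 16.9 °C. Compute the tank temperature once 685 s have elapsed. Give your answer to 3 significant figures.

First-law balance (no shaft work): M c_p dT/dt = ṁ c_p (T_in − T) + 28.9.
Rearrange: dT/dt = (T_ss − T)/τ with τ = M/ṁ = 245.22 s and T_ss = T_in + Q̇/(ṁ c_p) = 32.517 °C.
Solution: T(t) = T_ss + (T₀ − T_ss) e^(−t/τ).
T(685) = 32.517 + (-15.617)·e^(−685/245.22) = 32.517 + (-15.617)·0.061209 = 31.561 °C.

31.6 °C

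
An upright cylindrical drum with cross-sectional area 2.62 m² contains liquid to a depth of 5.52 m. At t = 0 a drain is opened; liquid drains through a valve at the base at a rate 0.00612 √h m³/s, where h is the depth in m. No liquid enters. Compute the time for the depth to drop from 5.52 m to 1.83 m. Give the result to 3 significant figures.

853 s

A dh/dt = −Q_out = −0.00612 √h.
This is separable: 2 d(√h)/dt = −0.00612/A, so √h = √h₀ − (0.00612/(2A)) t.
t = 2A(√h₀ − √h)/0.00612 = 2·2.62·(√5.52 − √1.83)/0.00612
  = 5.2400 × (2.3495 − 1.3528) / 0.00612 = 853.38 s.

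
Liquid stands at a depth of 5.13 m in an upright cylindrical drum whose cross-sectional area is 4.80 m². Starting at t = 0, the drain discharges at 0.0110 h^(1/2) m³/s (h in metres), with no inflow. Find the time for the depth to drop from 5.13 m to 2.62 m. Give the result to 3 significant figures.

564 s

Unsteady balance on liquid volume: A dh/dt = −0.0110 √h.
This is separable: 2 d(√h)/dt = −0.0110/A, so √h = √h₀ − (0.0110/(2A)) t.
t = 2A(√h₀ − √h)/0.0110 = 2·4.80·(√5.13 − √2.62)/0.0110
  = 9.6000 × (2.2650 − 1.6186) / 0.0110 = 564.05 s.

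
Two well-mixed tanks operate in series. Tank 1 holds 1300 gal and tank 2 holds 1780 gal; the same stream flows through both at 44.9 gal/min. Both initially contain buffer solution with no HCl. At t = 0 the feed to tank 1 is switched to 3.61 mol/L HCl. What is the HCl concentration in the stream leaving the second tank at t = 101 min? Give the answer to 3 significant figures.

2.86 mol/L

Time constants: τᵢ = Vᵢ/Q for each well-mixed tank.
τ₁ = 1300/44.9 = 28.953 min; τ₂ = 1780/44.9 = 39.644 min.
Tank 1: C₁ = C_in(1 − e^(−t/τ₁)). Tank 2 (τ₁ ≠ τ₂): C₂ = C_in[1 − (τ₁ e^(−t/τ₁) − τ₂ e^(−t/τ₂))/(τ₁ − τ₂)].
At t = 101: e^(−t/τ₁) = 0.030550, e^(−t/τ₂) = 0.078262.
C₂ = 3.61·[1 − (28.953·0.030550 − 39.644·0.078262)/(-10.690)] = 3.61·0.79252 = 2.8610 mol/L.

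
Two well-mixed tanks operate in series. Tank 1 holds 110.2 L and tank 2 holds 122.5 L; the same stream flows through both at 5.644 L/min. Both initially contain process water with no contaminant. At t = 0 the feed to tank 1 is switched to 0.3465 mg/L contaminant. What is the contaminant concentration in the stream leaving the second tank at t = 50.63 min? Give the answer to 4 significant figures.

Time constants: τᵢ = Vᵢ/Q for each well-mixed tank.
τ₁ = 110.2/5.644 = 19.5252 min; τ₂ = 122.5/5.644 = 21.7045 min.
Solving the cascade with C₁(0)=C₂(0)=0 gives C₂(t) = C_in[1 − (τ₁ e^(−t/τ₁) − τ₂ e^(−t/τ₂))/(τ₁ − τ₂)].
At t = 50.63: e^(−t/τ₁) = 0.0747905, e^(−t/τ₂) = 0.0970334.
C₂ = 0.3465·[1 − (19.5252·0.0747905 − 21.7045·0.0970334)/(-2.17931)] = 0.3465·0.703684 = 0.243827 mg/L.

0.2438 mg/L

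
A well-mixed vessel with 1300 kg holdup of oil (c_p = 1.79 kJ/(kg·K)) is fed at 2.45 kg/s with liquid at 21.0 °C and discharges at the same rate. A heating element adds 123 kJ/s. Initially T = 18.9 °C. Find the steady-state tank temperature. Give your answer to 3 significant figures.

Energy balance: M c_p dT/dt = ṁ c_p (T_in − T) + 123.
At steady state dT/dt = 0 ⇒ T_ss = T_in + Q̇/(ṁ c_p) = 21.0 + 123/(2.45·1.79) = 49.047 °C.

49.0 °C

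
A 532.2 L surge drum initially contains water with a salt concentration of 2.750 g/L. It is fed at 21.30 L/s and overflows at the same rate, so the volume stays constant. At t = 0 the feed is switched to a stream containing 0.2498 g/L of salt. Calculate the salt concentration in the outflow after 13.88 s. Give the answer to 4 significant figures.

1.684 g/L

Accumulation = in − out for the solute gives V dC/dt = Q(C_in − C).
So dC/dt = (C_in − C)/τ with τ = V/Q = 532.2/21.30 = 24.9859 s.
C approaches C_in exponentially: C(t) = C_in + (C₀ − C_in) e^(−t/τ).
C(13.88) = 0.2498 + (2.750 − 0.2498)·e^(−13.88/24.9859) = 0.2498 + (2.50020)·0.573778 = 1.68436 g/L.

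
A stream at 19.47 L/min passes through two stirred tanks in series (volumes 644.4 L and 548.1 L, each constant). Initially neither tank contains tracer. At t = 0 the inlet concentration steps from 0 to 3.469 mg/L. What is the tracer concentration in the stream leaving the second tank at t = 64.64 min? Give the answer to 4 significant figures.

2.163 mg/L

Time constants: τᵢ = Vᵢ/Q for each well-mixed tank.
τ₁ = 644.4/19.47 = 33.0971 min; τ₂ = 548.1/19.47 = 28.1510 min.
Tank 1: C₁ = C_in(1 − e^(−t/τ₁)). Tank 2 (τ₁ ≠ τ₂): C₂ = C_in[1 − (τ₁ e^(−t/τ₁) − τ₂ e^(−t/τ₂))/(τ₁ − τ₂)].
At t = 64.64: e^(−t/τ₁) = 0.141842, e^(−t/τ₂) = 0.100642.
C₂ = 3.469·[1 − (33.0971·0.141842 − 28.1510·0.100642)/(4.94607)] = 3.469·0.623664 = 2.16349 mg/L.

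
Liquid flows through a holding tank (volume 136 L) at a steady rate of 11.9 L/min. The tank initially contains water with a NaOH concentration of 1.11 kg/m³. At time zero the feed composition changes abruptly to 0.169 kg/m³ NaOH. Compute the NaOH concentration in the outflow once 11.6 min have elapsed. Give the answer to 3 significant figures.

0.510 kg/m³

Mass balance on the solute (V constant): V dC/dt = Q(C_in − C).
Rewrite as dC/dt + C/τ = C_in/τ, τ = V/Q = 11.429 min.
Integrating: C(t) = C_in + (C₀ − C_in) e^(−t/τ).
C(11.6) = 0.169 + (1.11 − 0.169)·e^(−11.6/11.429) = 0.169 + (0.94100)·0.36240 = 0.51002 kg/m³.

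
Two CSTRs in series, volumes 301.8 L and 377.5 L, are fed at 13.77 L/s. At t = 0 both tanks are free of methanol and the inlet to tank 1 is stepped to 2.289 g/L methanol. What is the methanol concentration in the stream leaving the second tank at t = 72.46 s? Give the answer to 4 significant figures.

Each tank obeys Vᵢ dCᵢ/dt = Q(Cᵢ₋₁ − Cᵢ), so τᵢ = Vᵢ/Q.
τ₁ = 301.8/13.77 = 21.9172 s; τ₂ = 377.5/13.77 = 27.4147 s.
Tank 1: C₁ = C_in(1 − e^(−t/τ₁)). Tank 2 (τ₁ ≠ τ₂): C₂ = C_in[1 − (τ₁ e^(−t/τ₁) − τ₂ e^(−t/τ₂))/(τ₁ − τ₂)].
At t = 72.46: e^(−t/τ₁) = 0.0366597, e^(−t/τ₂) = 0.0711396.
C₂ = 2.289·[1 − (21.9172·0.0366597 − 27.4147·0.0711396)/(-5.49746)] = 2.289·0.791396 = 1.81151 g/L.

1.812 g/L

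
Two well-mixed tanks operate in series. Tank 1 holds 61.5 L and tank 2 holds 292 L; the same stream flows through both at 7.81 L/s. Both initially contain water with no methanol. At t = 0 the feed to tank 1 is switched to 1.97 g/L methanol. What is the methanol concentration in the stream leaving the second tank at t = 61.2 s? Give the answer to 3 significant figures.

Species balance on tank i: dCᵢ/dt = (Cᵢ₋₁ − Cᵢ)/τᵢ with τᵢ = Vᵢ/Q.
τ₁ = 61.5/7.81 = 7.8745 s; τ₂ = 292/7.81 = 37.388 s.
Tank 1: C₁ = C_in(1 − e^(−t/τ₁)). Tank 2 (τ₁ ≠ τ₂): C₂ = C_in[1 − (τ₁ e^(−t/τ₁) − τ₂ e^(−t/τ₂))/(τ₁ − τ₂)].
At t = 61.2: e^(−t/τ₁) = 0.00042141, e^(−t/τ₂) = 0.19458.
C₂ = 1.97·[1 − (7.8745·0.00042141 − 37.388·0.19458)/(-29.513)] = 1.97·0.75361 = 1.4846 g/L.

1.48 g/L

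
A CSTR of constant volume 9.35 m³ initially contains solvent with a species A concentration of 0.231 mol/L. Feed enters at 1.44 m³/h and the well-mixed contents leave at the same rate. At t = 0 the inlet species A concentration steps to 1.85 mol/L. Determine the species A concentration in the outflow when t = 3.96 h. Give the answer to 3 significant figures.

0.970 mol/L

Species balance on the tank: V dC/dt = Q(C_in − C).
Time constant τ = V/Q = 9.35/1.44 = 6.4931 h.
C approaches C_in exponentially: C(t) = C_in + (C₀ − C_in) e^(−t/τ).
C(3.96) = 1.85 + (0.231 − 1.85)·e^(−3.96/6.4931) = 1.85 + (-1.6190)·0.54341 = 0.97021 mol/L.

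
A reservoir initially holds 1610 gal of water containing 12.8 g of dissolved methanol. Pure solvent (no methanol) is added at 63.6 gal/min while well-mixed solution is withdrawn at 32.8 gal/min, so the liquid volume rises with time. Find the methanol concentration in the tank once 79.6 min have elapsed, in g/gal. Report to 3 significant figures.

0.00118 g/gal

Let m(t) be the amount of methanol. Volume: V(t) = V₀ + (Q_in − Q_out) t = 1610 + 30.800 t; V(79.6) = 4061.7 gal.
Species balance (pure solvent in): dm/dt = −Q_out · m/V(t).
dm/m = −Q_out dt/(V₀ + 30.800 t); integrating gives ln(m/m₀) = −(Q_out/(Q_in−Q_out)) ln(V/V₀).
m = m₀ (V₀/V)^(Q_out/(Q_in−Q_out)) = 12.8 × (1610/4061.7)^(1.0649) = 4.7779 g.
C = m/V = 4.7779/4061.7 = 0.0011763 g/gal.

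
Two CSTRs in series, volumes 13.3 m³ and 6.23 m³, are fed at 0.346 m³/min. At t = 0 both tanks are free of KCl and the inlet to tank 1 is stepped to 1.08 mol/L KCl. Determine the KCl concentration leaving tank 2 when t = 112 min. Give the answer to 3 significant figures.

Each tank obeys Vᵢ dCᵢ/dt = Q(Cᵢ₋₁ − Cᵢ), so τᵢ = Vᵢ/Q.
τ₁ = 13.3/0.346 = 38.439 min; τ₂ = 6.23/0.346 = 18.006 min.
Tank 1: C₁ = C_in(1 − e^(−t/τ₁)). Tank 2 (τ₁ ≠ τ₂): C₂ = C_in[1 − (τ₁ e^(−t/τ₁) − τ₂ e^(−t/τ₂))/(τ₁ − τ₂)].
At t = 112: e^(−t/τ₁) = 0.054275, e^(−t/τ₂) = 0.0019888.
C₂ = 1.08·[1 − (38.439·0.054275 − 18.006·0.0019888)/(20.434)] = 1.08·0.89965 = 0.97162 mol/L.

0.972 mol/L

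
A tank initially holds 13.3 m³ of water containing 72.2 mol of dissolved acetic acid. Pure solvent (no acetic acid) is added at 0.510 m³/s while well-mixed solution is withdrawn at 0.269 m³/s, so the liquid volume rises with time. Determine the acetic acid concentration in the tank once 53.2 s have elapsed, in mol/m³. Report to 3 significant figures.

Let m(t) be the amount of acetic acid. Volume: V(t) = V₀ + (Q_in − Q_out) t = 13.3 + 0.24100 t; V(53.2) = 26.121 m³.
Species balance (pure solvent in): dm/dt = −Q_out · m/V(t).
dm/m = −Q_out dt/(V₀ + 0.24100 t); integrating gives ln(m/m₀) = −(Q_out/(Q_in−Q_out)) ln(V/V₀).
m = m₀ (V₀/V)^(Q_out/(Q_in−Q_out)) = 72.2 × (13.3/26.121)^(1.1162) = 33.989 mol.
C = m/V = 33.989/26.121 = 1.3012 mol/m³.

1.30 mol/m³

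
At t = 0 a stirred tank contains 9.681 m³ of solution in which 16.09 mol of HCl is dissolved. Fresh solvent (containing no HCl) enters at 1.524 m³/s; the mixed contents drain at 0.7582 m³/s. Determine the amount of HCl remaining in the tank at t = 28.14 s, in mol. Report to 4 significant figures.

5.046 mol

Let m(t) be the amount of HCl. Volume: V(t) = V₀ + (Q_in − Q_out) t = 9.681 + 0.765800 t; V(28.14) = 31.2306 m³.
Solute balance: dm/dt = 0 − Q_out C = −Q_out m/V(t).
Separate: dm/m = −Q_out dt/V(t) ⇒ ln(m/m₀) = −(Q_out/(Q_in−Q_out)) ln(V/V₀).
m = m₀ (V₀/V)^(Q_out/(Q_in−Q_out)) = 16.09 × (9.681/31.2306)^(0.990076) = 5.04596 mol.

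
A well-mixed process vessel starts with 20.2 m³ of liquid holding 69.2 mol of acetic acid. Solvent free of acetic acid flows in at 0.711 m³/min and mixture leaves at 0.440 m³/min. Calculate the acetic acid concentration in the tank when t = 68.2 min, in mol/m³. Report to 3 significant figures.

Total volume: dV/dt = Q_in − Q_out = 0.27100 m³/min, so V(t) = 20.2 + 0.27100 t and V(68.2) = 38.682 m³.
Species balance (pure solvent in): dm/dt = −Q_out · m/V(t).
dm/m = −Q_out dt/(V₀ + 0.27100 t); integrating gives ln(m/m₀) = −(Q_out/(Q_in−Q_out)) ln(V/V₀).
m = m₀ (V₀/V)^(Q_out/(Q_in−Q_out)) = 69.2 × (20.2/38.682)^(1.6236) = 24.098 mol.
C = m/V = 24.098/38.682 = 0.62298 mol/m³.

0.623 mol/m³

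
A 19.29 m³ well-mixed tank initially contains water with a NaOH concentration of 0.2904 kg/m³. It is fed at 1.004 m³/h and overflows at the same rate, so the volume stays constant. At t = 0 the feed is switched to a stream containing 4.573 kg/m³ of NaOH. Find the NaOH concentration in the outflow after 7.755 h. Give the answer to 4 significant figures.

Transient balance on the dissolved component: V dC/dt = Q(C_in − C).
Rewrite as dC/dt + C/τ = C_in/τ, τ = V/Q = 19.2131 h.
Integrating: C(t) = C_in + (C₀ − C_in) e^(−t/τ).
C(7.755) = 4.573 + (0.2904 − 4.573)·e^(−7.755/19.2131) = 4.573 + (-4.28260)·0.667891 = 1.71269 kg/m³.

1.713 kg/m³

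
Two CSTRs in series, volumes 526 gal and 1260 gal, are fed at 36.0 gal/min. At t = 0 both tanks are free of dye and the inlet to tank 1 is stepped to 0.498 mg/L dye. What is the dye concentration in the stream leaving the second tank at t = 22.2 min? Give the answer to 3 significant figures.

Time constants: τᵢ = Vᵢ/Q for each well-mixed tank.
τ₁ = 526/36.0 = 14.611 min; τ₂ = 1260/36.0 = 35.000 min.
Tank 1: C₁ = C_in(1 − e^(−t/τ₁)). Tank 2 (τ₁ ≠ τ₂): C₂ = C_in[1 − (τ₁ e^(−t/τ₁) − τ₂ e^(−t/τ₂))/(τ₁ − τ₂)].
At t = 22.2: e^(−t/τ₁) = 0.21884, e^(−t/τ₂) = 0.53031.
C₂ = 0.498·[1 − (14.611·0.21884 − 35.000·0.53031)/(-20.389)] = 0.498·0.24648 = 0.12275 mg/L.

0.123 mg/L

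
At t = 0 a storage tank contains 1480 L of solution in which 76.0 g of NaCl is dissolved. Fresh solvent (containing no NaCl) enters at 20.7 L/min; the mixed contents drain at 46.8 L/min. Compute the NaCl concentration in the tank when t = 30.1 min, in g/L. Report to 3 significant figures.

0.0282 g/L

Total volume: dV/dt = Q_in − Q_out = -26.100 L/min, so V(t) = 1480 − 26.100 t and V(30.1) = 694.39 L.
Solute balance: dm/dt = 0 − Q_out C = −Q_out m/V(t).
Separate: dm/m = −Q_out dt/V(t) ⇒ ln(m/m₀) = −(Q_out/(Q_in−Q_out)) ln(V/V₀).
m = m₀ (V₀/V)^(Q_out/(Q_in−Q_out)) = 76.0 × (1480/694.39)^(-1.7931) = 19.566 g.
C = m/V = 19.566/694.39 = 0.028177 g/L.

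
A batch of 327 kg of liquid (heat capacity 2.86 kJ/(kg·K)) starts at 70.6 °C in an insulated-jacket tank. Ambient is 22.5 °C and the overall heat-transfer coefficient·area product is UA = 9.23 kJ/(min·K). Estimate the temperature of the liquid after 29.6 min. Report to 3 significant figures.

Lumped-capacitance energy balance: M c_p dT/dt = UA(T_amb − T).
dT/dt = (T_ss − T)/τ with T_ss = T_amb = 22.500 °C, τ = M c_p/UA = 327·2.86/9.23 = 101.32 min.
Solution: T(t) = T_ss + (T₀ − T_ss) e^(−t/τ).
T(29.6) = 22.500 + (48.100)·0.74667 = 58.415 °C.

58.4 °C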